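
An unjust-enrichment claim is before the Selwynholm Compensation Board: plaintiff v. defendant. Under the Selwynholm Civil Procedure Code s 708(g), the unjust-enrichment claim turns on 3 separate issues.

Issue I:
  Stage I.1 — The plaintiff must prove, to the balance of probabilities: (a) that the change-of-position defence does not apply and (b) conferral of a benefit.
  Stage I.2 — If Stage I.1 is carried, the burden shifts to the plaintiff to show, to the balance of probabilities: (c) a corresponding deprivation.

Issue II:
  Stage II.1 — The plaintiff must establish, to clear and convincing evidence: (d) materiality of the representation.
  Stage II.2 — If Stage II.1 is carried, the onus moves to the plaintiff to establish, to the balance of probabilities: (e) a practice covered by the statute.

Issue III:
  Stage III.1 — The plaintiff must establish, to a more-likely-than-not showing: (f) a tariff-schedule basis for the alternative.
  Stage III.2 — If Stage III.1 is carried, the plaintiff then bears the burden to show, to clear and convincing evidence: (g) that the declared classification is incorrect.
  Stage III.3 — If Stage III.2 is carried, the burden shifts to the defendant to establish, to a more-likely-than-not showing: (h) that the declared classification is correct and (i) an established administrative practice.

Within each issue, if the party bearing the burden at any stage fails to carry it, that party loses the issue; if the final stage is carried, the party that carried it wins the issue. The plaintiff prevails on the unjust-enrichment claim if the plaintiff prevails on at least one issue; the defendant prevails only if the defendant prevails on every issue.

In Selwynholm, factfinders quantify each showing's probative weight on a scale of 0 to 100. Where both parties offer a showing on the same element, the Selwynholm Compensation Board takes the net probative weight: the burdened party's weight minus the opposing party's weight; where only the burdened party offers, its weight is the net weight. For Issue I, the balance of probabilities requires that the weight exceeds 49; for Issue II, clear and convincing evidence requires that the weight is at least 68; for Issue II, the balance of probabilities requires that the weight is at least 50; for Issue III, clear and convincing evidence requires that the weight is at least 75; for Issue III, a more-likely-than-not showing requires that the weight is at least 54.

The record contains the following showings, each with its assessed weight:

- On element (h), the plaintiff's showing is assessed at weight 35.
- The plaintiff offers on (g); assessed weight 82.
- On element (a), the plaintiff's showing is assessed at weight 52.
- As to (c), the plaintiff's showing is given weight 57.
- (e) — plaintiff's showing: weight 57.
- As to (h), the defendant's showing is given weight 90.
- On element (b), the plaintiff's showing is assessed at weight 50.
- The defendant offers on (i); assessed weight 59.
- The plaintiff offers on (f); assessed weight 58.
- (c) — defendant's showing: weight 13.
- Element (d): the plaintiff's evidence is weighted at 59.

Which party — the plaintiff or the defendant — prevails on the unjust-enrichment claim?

defendant

— Issue I —
At Stage I.1 the plaintiff must meet the balance of probabilities (weight exceeds 49): on (a) the weight is 52, which does exceed 49, so (a) meets the standard; on (b) the weight is 50, > 49, so (b) meets the standard.
  All elements met. The plaintiff retains the burden for Stage I.2.
At Stage I.2 the plaintiff must meet the balance of probabilities (weight exceeds 49): on (c) the weight is 57 less the opposing 13 gives net 44, ≤ 49, so (c) does not meet the standard.
  The plaintiff does not carry Stage I.2.
The analysis ends at Stage I.2; the defendant prevails on this issue.
— Issue II —
Stage II.1 (plaintiff, clear and convincing evidence, weight is at least 68): (d) 59 < 68 — fails.
  The plaintiff does not carry Stage II.1.
The analysis ends at Stage II.1; the defendant prevails on this issue.
— Issue III —
Stage III.1 — burden on plaintiff; standard: a more-likely-than-not showing (weight is at least 54).
    (f): 58 ≥ 54 [met]
  Stage III.1 carried; the burden remains with the plaintiff.
Stage III.2 — burden on plaintiff; standard: clear and convincing evidence (weight is at least 75).
    (g): 82 ≥ 75 [met]
  Stage III.2 carried; the burden shifts to the defendant.
Stage III.3 — burden on defendant; standard: a more-likely-than-not showing (weight is at least 54).
    (h): 90 − 35 = 55 ≥ 54 [met]
    (i): 59 ≥ 54 [met]
  Stage III.3 carried; the final stage is satisfied.
With every stage satisfied, the defendant prevails on this issue.
Per-issue: Issue I → defendant; Issue II → defendant; Issue III → defendant. The plaintiff must prevail on at least one issue; overall, the defendant prevails.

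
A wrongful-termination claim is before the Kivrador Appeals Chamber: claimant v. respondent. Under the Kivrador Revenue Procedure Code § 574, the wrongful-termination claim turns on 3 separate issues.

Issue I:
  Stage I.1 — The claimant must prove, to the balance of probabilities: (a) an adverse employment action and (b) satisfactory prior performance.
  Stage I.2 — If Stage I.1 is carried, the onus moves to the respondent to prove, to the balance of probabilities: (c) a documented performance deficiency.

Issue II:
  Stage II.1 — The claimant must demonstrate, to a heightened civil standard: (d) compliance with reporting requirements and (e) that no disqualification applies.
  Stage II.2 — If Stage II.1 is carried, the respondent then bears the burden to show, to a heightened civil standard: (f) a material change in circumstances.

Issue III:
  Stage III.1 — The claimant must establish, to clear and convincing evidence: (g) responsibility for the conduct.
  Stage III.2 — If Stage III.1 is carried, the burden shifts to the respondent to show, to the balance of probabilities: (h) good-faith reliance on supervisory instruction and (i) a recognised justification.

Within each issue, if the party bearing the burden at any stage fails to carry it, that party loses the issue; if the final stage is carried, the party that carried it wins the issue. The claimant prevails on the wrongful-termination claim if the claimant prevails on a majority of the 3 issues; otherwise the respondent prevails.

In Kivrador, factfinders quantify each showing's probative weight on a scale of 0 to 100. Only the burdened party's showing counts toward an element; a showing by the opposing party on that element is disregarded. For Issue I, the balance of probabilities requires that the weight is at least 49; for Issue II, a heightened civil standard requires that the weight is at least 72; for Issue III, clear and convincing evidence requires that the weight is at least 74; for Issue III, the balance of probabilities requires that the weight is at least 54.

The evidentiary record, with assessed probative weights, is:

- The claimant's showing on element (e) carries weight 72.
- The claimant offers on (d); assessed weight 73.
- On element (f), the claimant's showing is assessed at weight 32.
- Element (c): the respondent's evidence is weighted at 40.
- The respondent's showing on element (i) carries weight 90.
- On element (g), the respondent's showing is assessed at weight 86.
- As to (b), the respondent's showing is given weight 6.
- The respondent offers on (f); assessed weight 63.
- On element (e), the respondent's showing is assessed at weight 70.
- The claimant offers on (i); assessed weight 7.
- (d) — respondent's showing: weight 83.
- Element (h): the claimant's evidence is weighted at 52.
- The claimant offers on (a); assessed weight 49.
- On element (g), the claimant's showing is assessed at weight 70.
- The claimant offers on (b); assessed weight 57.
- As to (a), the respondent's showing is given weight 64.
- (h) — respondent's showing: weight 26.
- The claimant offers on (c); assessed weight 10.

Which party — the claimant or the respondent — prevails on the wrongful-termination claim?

— Issue I —
Stage I.1 (claimant, the balance of probabilities, weight is at least 49): (a) 49 (respondent's 64 disregarded) ≥ 49 — meets; (b) 57 (respondent's 6 disregarded) ≥ 49 — meets.
  Stage I.1 carried; the burden shifts to the respondent.
Stage I.2 (respondent, the balance of probabilities, weight is at least 49): (c) 40 (claimant's 10 disregarded) < 49 — fails.
  Not every element is met, so the respondent fails to carry Stage I.2.
So the claimant prevails on this issue.
— Issue II —
Stage II.1 — burden on claimant; standard: a heightened civil standard (weight is at least 72).
    (d): 73 (respondent's 83 disregarded) ≥ 72 [met]
    (e): 72 (respondent's 70 disregarded) ≥ 72 [met]
  All elements met. The burden passes to the respondent.
Stage II.2 — burden on respondent; standard: a heightened civil standard (weight is at least 72).
    (f): 63 (claimant's 32 disregarded) < 72 [not met]
  Not every element is met, so the respondent fails to carry Stage II.2.
The analysis ends at Stage II.2; the claimant prevails on this issue.
— Issue III —
Stage III.1 — burden on claimant; standard: clear and convincing evidence (weight is at least 74).
    (g): 70 (respondent's 86 disregarded) < 74 [not met]
  Stage III.1 not carried; the claimant fails its burden.
So the respondent prevails on this issue.
Per-issue: Issue I → claimant; Issue II → claimant; Issue III → respondent. The claimant must prevail on a majority of issues; overall, the claimant prevails.

claimant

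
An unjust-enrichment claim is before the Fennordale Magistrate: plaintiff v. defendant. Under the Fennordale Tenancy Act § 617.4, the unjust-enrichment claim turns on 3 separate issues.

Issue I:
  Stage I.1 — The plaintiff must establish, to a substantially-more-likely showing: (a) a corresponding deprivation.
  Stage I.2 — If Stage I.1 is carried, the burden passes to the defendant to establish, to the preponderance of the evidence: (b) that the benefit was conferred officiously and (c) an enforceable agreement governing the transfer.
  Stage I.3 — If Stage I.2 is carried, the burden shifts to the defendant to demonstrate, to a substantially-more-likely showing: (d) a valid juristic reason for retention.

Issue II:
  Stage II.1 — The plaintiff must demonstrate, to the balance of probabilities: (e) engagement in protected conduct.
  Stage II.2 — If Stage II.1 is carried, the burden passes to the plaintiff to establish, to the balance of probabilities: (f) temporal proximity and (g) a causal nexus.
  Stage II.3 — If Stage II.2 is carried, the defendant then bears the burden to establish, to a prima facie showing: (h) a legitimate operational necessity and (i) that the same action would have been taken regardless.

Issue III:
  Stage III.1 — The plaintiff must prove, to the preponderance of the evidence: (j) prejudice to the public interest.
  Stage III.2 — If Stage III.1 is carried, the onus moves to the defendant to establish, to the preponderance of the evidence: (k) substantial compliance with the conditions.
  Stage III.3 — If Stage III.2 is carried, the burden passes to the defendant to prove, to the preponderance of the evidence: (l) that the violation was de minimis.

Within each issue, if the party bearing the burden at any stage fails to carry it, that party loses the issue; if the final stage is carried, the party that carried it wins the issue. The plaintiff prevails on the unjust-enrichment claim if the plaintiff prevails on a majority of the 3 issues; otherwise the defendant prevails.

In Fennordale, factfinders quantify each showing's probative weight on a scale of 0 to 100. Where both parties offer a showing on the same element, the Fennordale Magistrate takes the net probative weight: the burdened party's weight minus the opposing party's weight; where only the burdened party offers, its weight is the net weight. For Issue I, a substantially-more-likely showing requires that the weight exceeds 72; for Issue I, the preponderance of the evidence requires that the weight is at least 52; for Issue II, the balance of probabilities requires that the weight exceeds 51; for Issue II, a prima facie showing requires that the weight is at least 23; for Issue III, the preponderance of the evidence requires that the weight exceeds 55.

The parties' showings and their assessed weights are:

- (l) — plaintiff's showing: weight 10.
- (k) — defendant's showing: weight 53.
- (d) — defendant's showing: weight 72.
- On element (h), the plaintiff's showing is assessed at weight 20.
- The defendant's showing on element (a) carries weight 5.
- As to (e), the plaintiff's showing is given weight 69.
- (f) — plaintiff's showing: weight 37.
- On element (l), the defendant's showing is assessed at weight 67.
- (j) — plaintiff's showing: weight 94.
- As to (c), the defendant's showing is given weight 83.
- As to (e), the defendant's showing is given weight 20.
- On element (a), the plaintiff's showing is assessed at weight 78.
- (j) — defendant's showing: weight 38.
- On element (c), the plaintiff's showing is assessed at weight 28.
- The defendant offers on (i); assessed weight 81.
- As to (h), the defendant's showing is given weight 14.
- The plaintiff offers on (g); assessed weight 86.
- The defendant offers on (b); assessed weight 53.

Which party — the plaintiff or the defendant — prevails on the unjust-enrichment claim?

plaintiff

— Issue I —
Stage I.1 — burden on plaintiff; standard: a substantially-more-likely showing (weight exceeds 72).
    (a): 78 − 5 = 73 > 72 [met]
  Stage I.1 is satisfied; the onus moves to the defendant.
Stage I.2 — burden on defendant; standard: the preponderance of the evidence (weight is at least 52).
    (b): 53 ≥ 52 [met]
    (c): 83 − 28 = 55 ≥ 52 [met]
  Stage I.2 carried; the burden remains with the defendant.
Stage I.3 — burden on defendant; standard: a substantially-more-likely showing (weight exceeds 72).
    (d): 72 ≤ 72 [not met]
  The defendant does not carry Stage I.3.
The plaintiff prevails on this issue.
— Issue II —
At Stage II.1 the plaintiff must meet the balance of probabilities (weight exceeds 51): on (e) the weight is 69 less the opposing 20 gives net 49, ≤ 51, so (e) does not meet the standard.
  The plaintiff does not carry Stage II.1.
So the defendant prevails on this issue.
— Issue III —
Stage III.1 (plaintiff, the preponderance of the evidence, weight exceeds 55): (j) net 94−38=56 > 55 — meets.
  The plaintiff carries Stage III.1; the defendant now bears the burden.
Stage III.2 (defendant, the preponderance of the evidence, weight exceeds 55): (k) 53 ≤ 55 — fails.
  Stage III.2 not carried; the defendant fails its burden.
The plaintiff prevails on this issue.
Per-issue: Issue I → plaintiff; Issue II → defendant; Issue III → plaintiff. The plaintiff must prevail on a majority of issues; overall, the plaintiff prevails.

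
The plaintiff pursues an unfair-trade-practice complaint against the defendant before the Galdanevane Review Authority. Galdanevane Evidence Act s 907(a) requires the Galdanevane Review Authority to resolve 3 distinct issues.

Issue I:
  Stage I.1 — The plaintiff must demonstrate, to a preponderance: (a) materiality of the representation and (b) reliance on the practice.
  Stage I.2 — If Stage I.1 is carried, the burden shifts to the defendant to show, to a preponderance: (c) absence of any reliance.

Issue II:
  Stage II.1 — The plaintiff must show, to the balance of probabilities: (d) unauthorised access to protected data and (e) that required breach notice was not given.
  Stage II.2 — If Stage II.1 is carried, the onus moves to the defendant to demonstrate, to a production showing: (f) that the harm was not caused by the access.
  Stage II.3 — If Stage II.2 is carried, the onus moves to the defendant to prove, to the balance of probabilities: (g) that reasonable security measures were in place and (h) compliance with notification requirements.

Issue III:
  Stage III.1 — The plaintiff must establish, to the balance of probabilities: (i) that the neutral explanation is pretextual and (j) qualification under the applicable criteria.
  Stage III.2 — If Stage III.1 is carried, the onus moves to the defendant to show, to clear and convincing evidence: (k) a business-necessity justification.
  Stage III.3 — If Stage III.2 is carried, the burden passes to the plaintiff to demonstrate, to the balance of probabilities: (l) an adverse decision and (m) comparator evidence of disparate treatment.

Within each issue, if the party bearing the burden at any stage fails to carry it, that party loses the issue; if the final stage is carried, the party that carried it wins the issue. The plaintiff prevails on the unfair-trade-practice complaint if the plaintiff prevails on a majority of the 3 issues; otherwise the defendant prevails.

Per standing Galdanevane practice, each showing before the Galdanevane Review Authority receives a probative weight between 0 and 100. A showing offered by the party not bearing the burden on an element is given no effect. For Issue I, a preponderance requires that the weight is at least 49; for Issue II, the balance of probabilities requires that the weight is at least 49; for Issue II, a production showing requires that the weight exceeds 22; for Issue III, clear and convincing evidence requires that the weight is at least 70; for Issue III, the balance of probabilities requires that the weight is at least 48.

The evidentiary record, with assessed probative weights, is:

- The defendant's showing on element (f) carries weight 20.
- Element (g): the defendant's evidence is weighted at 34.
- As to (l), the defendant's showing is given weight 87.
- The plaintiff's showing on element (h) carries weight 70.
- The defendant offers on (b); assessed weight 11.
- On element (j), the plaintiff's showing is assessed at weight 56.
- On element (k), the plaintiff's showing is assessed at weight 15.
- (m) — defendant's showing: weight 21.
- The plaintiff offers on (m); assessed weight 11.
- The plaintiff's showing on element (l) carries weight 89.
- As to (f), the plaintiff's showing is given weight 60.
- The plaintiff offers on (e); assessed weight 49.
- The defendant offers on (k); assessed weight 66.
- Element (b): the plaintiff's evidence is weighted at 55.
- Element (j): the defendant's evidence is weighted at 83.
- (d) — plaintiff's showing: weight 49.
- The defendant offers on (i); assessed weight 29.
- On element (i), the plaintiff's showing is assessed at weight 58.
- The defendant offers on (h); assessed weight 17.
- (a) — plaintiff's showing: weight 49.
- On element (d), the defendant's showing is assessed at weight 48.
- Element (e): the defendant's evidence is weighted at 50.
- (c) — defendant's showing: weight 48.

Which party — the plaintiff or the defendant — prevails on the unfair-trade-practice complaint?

— Issue I —
Stage I.1 — burden on plaintiff; standard: a preponderance (weight is at least 49).
    (a): 49 ≥ 49 [met]
    (b): 55 (defendant's 11 disregarded) ≥ 49 [met]
  The plaintiff carries Stage I.1; the defendant now bears the burden.
Stage I.2 — burden on defendant; standard: a preponderance (weight is at least 49).
    (c): 48 < 49 [not met]
  The defendant does not carry Stage I.2.
So the plaintiff prevails on this issue.
— Issue II —
At Stage II.1 the plaintiff must meet the balance of probabilities (weight is at least 49): on (d) the weight is 49 (the defendant's 48 is given no effect), ≥ 49, so (d) meets the standard; on (e) the weight is 49 (the defendant's 50 is given no effect), which does reach 49, so (e) meets the standard.
  Stage II.1 carried; the burden shifts to the defendant.
At Stage II.2 the defendant must meet a production showing (weight exceeds 22): on (f) the weight is 20 (the plaintiff's 60 is given no effect), ≤ 22, so (f) does not meet the standard.
  Stage II.2 not carried; the defendant fails its burden.
The plaintiff prevails on this issue.
— Issue III —
Stage III.1 (plaintiff, the balance of probabilities, weight is at least 48): (i) 58 (defendant's 29 disregarded) ≥ 48 — meets; (j) 56 (defendant's 83 disregarded) ≥ 48 — meets.
  Stage III.1 is satisfied; the onus moves to the defendant.
Stage III.2 (defendant, clear and convincing evidence, weight is at least 70): (k) 66 (plaintiff's 15 disregarded) < 70 — fails.
  The defendant does not carry Stage III.2.
So the plaintiff prevails on this issue.
Per-issue: Issue I → plaintiff; Issue II → plaintiff; Issue III → plaintiff. The plaintiff must prevail on a majority of issues; overall, the plaintiff prevails.

plaintiff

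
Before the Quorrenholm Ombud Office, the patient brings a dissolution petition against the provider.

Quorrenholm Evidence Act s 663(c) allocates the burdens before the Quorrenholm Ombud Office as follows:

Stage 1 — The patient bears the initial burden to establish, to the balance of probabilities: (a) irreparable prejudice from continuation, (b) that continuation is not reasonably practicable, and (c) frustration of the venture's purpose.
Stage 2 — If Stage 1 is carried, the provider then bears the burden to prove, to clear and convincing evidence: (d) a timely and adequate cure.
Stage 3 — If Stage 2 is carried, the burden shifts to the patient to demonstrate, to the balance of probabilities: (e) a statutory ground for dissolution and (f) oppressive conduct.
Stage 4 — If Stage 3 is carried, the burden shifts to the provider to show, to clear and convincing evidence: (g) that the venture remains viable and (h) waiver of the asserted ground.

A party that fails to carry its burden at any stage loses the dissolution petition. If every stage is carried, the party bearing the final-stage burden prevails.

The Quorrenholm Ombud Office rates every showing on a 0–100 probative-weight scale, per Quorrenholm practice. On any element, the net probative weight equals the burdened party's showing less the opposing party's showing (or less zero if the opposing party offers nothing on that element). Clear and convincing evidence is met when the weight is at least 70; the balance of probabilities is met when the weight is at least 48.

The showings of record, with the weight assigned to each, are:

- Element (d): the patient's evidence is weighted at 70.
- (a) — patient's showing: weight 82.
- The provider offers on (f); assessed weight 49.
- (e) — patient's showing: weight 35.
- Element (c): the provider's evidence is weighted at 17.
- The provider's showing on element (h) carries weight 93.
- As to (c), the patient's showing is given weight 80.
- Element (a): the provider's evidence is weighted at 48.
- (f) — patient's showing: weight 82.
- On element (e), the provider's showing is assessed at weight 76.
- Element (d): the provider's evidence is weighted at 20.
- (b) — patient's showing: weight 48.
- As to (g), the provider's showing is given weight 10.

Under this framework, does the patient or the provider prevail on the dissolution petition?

provider

At Stage 1 the patient must meet the balance of probabilities (weight is at least 48): on (a) the weight is 82 less the opposing 48 gives net 34, < 48, so (a) does not meet the standard; on (b) the weight is 48, which does reach 48, so (b) meets the standard; on (c) the weight is 80 less the opposing 17 gives net 63, ≥ 48, so (c) meets the standard.
  The patient does not carry Stage 1.
So the provider prevails.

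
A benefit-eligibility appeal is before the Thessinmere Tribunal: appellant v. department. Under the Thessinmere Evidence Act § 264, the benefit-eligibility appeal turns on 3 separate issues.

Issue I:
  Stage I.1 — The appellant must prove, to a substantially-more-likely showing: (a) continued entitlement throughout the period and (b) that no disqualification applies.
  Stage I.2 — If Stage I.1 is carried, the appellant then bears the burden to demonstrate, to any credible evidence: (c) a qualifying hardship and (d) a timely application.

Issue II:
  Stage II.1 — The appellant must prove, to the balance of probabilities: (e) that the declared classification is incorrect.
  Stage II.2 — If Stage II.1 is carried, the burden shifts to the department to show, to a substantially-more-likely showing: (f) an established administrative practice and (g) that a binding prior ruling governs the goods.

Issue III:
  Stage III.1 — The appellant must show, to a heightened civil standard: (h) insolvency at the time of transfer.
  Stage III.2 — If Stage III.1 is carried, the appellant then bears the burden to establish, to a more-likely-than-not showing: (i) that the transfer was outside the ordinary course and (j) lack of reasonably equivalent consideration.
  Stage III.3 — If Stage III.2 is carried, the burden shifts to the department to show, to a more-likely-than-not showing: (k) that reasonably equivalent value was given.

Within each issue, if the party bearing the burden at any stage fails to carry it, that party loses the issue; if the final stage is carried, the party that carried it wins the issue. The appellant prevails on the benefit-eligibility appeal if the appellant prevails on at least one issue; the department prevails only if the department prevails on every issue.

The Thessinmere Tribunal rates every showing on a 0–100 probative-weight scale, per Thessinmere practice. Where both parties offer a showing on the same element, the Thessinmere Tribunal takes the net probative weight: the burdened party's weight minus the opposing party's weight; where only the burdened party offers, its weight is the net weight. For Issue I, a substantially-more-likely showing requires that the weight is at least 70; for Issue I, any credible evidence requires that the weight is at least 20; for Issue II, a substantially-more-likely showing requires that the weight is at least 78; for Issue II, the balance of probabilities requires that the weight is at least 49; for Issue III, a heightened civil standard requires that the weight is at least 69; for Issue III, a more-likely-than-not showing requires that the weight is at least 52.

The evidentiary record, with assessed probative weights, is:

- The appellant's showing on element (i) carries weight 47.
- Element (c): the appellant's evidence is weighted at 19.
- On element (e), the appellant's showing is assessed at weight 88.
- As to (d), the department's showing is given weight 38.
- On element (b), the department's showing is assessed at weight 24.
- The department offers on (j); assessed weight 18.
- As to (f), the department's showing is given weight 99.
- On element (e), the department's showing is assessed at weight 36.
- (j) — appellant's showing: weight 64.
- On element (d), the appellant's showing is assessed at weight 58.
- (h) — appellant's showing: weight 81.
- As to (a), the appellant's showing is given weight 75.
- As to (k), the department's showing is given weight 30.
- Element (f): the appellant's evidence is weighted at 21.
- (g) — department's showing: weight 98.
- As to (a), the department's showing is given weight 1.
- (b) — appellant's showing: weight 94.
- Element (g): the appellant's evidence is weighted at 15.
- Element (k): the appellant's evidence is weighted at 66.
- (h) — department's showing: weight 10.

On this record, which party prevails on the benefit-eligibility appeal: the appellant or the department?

— Issue I —
Stage I.1 (appellant, a substantially-more-likely showing, weight is at least 70): (a) net 75−1=74 ≥ 70 — meets; (b) net 94−24=70 ≥ 70 — meets.
  All elements met. The appellant retains the burden for Stage I.2.
Stage I.2 (appellant, any credible evidence, weight is at least 20): (c) 19 < 20 — fails; (d) net 58−38=20 ≥ 20 — meets.
  Stage I.2 not carried; the appellant fails its burden.
The analysis ends at Stage I.2; the department prevails on this issue.
— Issue II —
At Stage II.1 the appellant must meet the balance of probabilities (weight is at least 49): on (e) the weight is 88 less the opposing 36 gives net 52, ≥ 49, so (e) meets the standard.
  All elements met. The burden passes to the department.
At Stage II.2 the department must meet a substantially-more-likely showing (weight is at least 78): on (f) the weight is 99 less the opposing 21 gives net 78, ≥ 78, so (f) meets the standard; on (g) the weight is 98 less the opposing 15 gives net 83, which does reach 78, so (g) meets the standard.
  All elements met at the final stage.
Every stage carried; the department prevails on this issue.
— Issue III —
At Stage III.1 the appellant must meet a heightened civil standard (weight is at least 69): on (h) the weight is 81 less the opposing 10 gives net 71, ≥ 69, so (h) meets the standard.
  All elements met. The appellant retains the burden for Stage III.2.
At Stage III.2 the appellant must meet a more-likely-than-not showing (weight is at least 52): on (i) the weight is 47, which does not reach 52, so (i) does not meet the standard; on (j) the weight is 64 less the opposing 18 gives net 46, which does not reach 52, so (j) does not meet the standard.
  The appellant does not carry Stage III.2.
The department prevails on this issue.
Per-issue: Issue I → department; Issue II → department; Issue III → department. The appellant must prevail on at least one issue; overall, the department prevails.

department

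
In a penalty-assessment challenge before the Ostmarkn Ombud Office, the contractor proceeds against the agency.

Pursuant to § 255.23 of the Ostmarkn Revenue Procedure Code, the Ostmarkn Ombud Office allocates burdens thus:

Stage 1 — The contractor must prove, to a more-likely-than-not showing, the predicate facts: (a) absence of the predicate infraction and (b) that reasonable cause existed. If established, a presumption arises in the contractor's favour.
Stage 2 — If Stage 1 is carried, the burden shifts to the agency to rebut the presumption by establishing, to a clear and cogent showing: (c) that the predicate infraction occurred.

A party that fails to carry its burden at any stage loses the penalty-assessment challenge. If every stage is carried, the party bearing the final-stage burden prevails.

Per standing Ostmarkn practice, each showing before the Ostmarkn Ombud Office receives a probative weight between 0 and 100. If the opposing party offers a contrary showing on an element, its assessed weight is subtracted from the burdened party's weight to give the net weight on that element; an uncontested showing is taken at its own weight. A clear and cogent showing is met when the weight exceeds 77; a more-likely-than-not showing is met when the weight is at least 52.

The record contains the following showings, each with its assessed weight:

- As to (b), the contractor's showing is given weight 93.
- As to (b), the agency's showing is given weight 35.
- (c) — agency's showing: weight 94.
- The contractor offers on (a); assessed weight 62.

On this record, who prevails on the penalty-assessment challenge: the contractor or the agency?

agency

At Stage 1 the contractor must meet a more-likely-than-not showing (weight is at least 52): on (a) the weight is 62, ≥ 52, so (a) meets the standard; on (b) the weight is 93 less the opposing 35 gives net 58, ≥ 52, so (b) meets the standard.
  Stage 1 is satisfied; the onus moves to the agency.
At Stage 2 the agency must meet a clear and cogent showing (weight exceeds 77): on (c) the weight is 94, which does exceed 77, so (c) meets the standard.
  The agency carries the last stage.
Every stage carried; the agency prevails.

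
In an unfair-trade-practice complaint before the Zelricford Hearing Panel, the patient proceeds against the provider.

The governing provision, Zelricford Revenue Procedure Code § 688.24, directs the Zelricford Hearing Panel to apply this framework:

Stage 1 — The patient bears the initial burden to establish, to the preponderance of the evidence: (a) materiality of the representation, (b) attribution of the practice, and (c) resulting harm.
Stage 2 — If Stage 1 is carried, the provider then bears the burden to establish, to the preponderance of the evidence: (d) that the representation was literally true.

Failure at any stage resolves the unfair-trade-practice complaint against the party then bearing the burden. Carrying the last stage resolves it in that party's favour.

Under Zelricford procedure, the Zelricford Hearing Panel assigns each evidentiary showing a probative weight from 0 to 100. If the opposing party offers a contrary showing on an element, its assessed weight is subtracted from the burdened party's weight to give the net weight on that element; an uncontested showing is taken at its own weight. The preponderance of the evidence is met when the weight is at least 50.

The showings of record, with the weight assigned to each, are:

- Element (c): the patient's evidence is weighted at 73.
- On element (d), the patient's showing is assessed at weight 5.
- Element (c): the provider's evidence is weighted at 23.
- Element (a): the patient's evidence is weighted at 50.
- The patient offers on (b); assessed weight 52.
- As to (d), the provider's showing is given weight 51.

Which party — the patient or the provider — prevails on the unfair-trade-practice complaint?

patient

At Stage 1 the patient must meet the preponderance of the evidence (weight is at least 50): on (a) the weight is 50, which does reach 50, so (a) meets the standard; on (b) the weight is 52, which does reach 50, so (b) meets the standard; on (c) the weight is 73 less the opposing 23 gives net 50, ≥ 50, so (c) meets the standard.
  The patient carries Stage 1; the provider now bears the burden.
At Stage 2 the provider must meet the preponderance of the evidence (weight is at least 50): on (d) the weight is 51 less the opposing 5 gives net 46, < 50, so (d) does not meet the standard.
  Not every element is met, so the provider fails to carry Stage 2.
The analysis ends at Stage 2; the patient prevails.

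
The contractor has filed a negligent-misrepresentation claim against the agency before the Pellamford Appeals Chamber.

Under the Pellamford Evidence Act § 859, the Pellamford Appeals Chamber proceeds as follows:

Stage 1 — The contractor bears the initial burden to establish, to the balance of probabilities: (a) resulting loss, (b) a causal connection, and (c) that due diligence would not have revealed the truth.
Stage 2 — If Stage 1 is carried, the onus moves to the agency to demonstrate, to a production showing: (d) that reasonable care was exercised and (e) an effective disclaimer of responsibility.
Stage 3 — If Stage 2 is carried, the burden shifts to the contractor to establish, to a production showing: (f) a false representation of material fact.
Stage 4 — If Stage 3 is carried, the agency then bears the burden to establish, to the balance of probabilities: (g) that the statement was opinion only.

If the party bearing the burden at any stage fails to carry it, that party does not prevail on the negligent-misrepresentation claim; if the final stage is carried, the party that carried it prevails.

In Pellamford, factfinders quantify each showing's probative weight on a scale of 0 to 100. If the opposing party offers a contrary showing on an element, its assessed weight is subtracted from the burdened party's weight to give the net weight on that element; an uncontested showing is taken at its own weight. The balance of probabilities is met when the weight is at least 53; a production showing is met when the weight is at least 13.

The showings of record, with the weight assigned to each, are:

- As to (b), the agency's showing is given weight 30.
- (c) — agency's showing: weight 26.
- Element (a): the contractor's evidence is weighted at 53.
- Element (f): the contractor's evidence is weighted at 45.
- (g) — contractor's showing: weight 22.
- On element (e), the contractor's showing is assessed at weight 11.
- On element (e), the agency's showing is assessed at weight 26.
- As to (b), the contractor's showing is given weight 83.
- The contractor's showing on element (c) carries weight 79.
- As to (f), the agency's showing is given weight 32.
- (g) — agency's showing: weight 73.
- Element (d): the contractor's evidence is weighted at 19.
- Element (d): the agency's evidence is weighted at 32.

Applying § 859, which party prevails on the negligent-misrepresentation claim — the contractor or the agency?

contractor

Stage 1 — burden on contractor; standard: the balance of probabilities (weight is at least 53).
    (a): 53 ≥ 53 [met]
    (b): 83 − 30 = 53 ≥ 53 [met]
    (c): 79 − 26 = 53 ≥ 53 [met]
  All elements met. The burden passes to the agency.
Stage 2 — burden on agency; standard: a production showing (weight is at least 13).
    (d): 32 − 19 = 13 ≥ 13 [met]
    (e): 26 − 11 = 15 ≥ 13 [met]
  Stage 2 is satisfied; the onus moves to the contractor.
Stage 3 — burden on contractor; standard: a production showing (weight is at least 13).
    (f): 45 − 32 = 13 ≥ 13 [met]
  The contractor carries Stage 3; the agency now bears the burden.
Stage 4 — burden on agency; standard: the balance of probabilities (weight is at least 53).
    (g): 73 − 22 = 51 < 53 [not met]
  Stage 4 not carried; the agency fails its burden.
The analysis ends at Stage 4; the contractor prevails.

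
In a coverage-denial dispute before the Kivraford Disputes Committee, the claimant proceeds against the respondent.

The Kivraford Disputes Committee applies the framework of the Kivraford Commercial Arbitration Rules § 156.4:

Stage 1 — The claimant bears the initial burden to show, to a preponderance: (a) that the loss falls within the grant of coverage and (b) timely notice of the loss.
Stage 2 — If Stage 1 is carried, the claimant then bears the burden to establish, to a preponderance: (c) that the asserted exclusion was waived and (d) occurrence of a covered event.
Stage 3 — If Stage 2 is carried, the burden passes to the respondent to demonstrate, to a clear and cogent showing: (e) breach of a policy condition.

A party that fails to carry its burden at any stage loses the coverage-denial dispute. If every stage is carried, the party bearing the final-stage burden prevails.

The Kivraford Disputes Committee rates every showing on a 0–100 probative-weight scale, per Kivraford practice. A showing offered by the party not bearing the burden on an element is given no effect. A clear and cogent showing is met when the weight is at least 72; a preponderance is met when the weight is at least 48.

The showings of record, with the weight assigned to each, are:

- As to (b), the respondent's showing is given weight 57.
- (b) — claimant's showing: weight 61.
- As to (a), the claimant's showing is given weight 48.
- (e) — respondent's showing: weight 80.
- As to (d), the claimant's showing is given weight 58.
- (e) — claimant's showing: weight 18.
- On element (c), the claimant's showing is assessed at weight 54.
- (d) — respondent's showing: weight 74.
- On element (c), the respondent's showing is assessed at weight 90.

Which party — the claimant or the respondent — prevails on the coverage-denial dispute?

At Stage 1 the claimant must meet a preponderance (weight is at least 48): on (a) the weight is 48, which does reach 48, so (a) meets the standard; on (b) the weight is 61 (the respondent's 57 is given no effect), which does reach 48, so (b) meets the standard.
  Stage 1 carried; the burden remains with the claimant.
At Stage 2 the claimant must meet a preponderance (weight is at least 48): on (c) the weight is 54 (the respondent's 90 is given no effect), which does reach 48, so (c) meets the standard; on (d) the weight is 58 (the respondent's 74 is given no effect), ≥ 48, so (d) meets the standard.
  The claimant carries Stage 2; the respondent now bears the burden.
At Stage 3 the respondent must meet a clear and cogent showing (weight is at least 72): on (e) the weight is 80 (the claimant's 18 is given no effect), ≥ 72, so (e) meets the standard.
  The respondent carries the last stage.
All stages carried — the respondent prevails.

respondent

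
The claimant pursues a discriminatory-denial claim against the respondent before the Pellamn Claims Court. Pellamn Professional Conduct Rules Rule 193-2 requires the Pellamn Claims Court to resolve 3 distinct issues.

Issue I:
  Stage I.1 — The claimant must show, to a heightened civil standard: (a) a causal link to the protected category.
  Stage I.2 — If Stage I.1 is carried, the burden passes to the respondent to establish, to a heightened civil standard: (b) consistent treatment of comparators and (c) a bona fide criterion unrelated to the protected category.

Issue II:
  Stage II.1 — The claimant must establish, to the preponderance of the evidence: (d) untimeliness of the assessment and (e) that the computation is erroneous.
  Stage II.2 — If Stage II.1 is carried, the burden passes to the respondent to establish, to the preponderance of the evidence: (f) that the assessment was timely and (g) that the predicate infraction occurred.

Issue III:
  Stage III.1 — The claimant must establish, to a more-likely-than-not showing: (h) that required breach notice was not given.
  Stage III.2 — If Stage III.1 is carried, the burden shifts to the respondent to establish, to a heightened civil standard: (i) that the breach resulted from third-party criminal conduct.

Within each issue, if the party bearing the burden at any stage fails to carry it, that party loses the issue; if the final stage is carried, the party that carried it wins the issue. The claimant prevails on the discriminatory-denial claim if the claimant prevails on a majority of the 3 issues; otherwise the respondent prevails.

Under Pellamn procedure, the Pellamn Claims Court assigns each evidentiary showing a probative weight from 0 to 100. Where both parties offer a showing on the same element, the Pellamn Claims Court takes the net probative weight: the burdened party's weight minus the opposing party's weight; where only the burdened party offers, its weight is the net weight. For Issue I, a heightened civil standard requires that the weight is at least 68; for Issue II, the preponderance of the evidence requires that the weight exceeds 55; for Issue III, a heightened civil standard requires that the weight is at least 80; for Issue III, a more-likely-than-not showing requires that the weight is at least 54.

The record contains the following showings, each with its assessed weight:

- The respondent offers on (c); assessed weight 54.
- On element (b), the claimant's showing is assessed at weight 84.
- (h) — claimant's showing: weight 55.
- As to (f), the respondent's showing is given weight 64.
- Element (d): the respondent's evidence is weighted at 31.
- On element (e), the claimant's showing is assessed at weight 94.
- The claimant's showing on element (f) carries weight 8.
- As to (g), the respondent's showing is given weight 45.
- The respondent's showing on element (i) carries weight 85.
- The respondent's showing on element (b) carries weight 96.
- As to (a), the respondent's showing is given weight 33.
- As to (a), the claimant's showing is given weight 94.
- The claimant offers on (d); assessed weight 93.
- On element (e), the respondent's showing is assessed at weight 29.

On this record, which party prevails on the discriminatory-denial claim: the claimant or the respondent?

— Issue I —
Stage I.1 (claimant, a heightened civil standard, weight is at least 68): (a) net 94−33=61 < 68 — fails.
  The claimant does not carry Stage I.1.
So the respondent prevails on this issue.
— Issue II —
Stage II.1 — burden on claimant; standard: the preponderance of the evidence (weight exceeds 55).
    (d): 93 − 31 = 62 > 55 [met]
    (e): 94 − 29 = 65 > 55 [met]
  The claimant carries Stage II.1; the respondent now bears the burden.
Stage II.2 — burden on respondent; standard: the preponderance of the evidence (weight exceeds 55).
    (f): 64 − 8 = 56 > 55 [met]
    (g): 45 ≤ 55 [not met]
  Stage II.2 not carried; the respondent fails its burden.
The analysis ends at Stage II.2; the claimant prevails on this issue.
— Issue III —
Stage III.1 (claimant, a more-likely-than-not showing, weight is at least 54): (h) 55 ≥ 54 — meets.
  Stage III.1 carried; the burden shifts to the respondent.
Stage III.2 (respondent, a heightened civil standard, weight is at least 80): (i) 85 ≥ 80 — meets.
  Stage III.2 carried; the final stage is satisfied.
All stages carried — the respondent prevails on this issue.
Per-issue: Issue I → respondent; Issue II → claimant; Issue III → respondent. The claimant must prevail on a majority of issues; overall, the respondent prevails.

respondent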